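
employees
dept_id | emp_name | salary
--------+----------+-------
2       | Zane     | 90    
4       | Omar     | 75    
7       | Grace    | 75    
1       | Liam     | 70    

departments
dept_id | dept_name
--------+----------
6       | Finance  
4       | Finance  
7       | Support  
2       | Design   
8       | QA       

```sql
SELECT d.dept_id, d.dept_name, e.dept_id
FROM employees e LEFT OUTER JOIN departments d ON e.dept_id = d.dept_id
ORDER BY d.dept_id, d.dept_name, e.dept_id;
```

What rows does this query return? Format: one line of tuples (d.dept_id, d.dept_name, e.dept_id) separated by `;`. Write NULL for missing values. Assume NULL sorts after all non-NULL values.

(2, Design, 2); (4, Finance, 4); (7, Support, 7); (NULL, NULL, 1)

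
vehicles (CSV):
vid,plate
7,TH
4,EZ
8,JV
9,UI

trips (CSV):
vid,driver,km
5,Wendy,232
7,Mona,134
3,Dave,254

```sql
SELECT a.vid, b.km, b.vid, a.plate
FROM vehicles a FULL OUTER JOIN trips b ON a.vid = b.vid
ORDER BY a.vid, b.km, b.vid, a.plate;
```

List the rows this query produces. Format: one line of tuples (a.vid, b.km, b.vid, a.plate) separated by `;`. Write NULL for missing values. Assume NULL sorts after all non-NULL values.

(4, NULL, NULL, EZ); (7, 134, 7, TH); (8, NULL, NULL, JV); (9, NULL, NULL, UI); (NULL, 232, 5, NULL); (NULL, 254, 3, NULL)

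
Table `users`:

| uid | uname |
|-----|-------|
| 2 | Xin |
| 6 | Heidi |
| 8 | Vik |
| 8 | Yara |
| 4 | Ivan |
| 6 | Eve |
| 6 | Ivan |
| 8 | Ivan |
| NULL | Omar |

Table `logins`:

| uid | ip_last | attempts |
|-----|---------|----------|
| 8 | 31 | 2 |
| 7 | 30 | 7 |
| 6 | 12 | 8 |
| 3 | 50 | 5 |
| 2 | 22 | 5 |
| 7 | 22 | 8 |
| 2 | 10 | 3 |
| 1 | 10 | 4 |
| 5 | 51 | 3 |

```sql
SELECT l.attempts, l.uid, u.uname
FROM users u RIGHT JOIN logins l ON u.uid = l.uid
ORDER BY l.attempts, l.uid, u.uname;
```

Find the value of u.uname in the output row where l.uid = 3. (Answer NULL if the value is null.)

RIGHT JOIN keeps every row from `logins`; unmatched rows get NULL for `users`'s columns.
Matching on u.uid = l.uid. A NULL in a compared column never satisfies the condition.
- uid=2: 2 matching l row(s), so 2 row(s) emitted.
- uid=6: 1 matching l row(s), so 1 row(s) emitted.
- uid=8: 1 matching l row(s), so 1 row(s) emitted.
- uid=8: 1 matching l row(s), so 1 row(s) emitted.
- uid=4: no matching l row.
- uid=6: 1 matching l row(s), so 1 row(s) emitted.
- uid=6: 1 matching l row(s), so 1 row(s) emitted.
- uid=8: 1 matching l row(s), so 1 row(s) emitted.
- uid=NULL: no matching l row.
- plus 5 unmatched l row(s), each kept with NULL u columns.

NULL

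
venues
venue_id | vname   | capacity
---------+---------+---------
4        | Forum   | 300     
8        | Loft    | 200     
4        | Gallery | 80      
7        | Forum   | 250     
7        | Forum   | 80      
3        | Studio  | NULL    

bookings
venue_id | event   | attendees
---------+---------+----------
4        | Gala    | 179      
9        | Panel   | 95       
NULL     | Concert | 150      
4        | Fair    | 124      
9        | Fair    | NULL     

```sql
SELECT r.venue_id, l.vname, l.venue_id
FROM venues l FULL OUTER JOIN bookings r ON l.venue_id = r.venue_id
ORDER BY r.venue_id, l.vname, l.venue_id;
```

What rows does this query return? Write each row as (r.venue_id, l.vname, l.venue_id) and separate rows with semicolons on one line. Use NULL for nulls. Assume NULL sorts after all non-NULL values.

(4, Forum, 4); (4, Forum, 4); (4, Gallery, 4); (4, Gallery, 4); (9, NULL, NULL); (9, NULL, NULL); (NULL, Forum, 7); (NULL, Forum, 7); (NULL, Loft, 8); (NULL, Studio, 3); (NULL, NULL, NULL)

FULL OUTER JOIN keeps every row from both sides; unmatched rows get NULL for the other side's columns.
Matching on l.venue_id = r.venue_id. A NULL in a compared column never satisfies the condition.
Matched pairs: 4; unmatched l rows kept: 4; unmatched r rows kept: 3.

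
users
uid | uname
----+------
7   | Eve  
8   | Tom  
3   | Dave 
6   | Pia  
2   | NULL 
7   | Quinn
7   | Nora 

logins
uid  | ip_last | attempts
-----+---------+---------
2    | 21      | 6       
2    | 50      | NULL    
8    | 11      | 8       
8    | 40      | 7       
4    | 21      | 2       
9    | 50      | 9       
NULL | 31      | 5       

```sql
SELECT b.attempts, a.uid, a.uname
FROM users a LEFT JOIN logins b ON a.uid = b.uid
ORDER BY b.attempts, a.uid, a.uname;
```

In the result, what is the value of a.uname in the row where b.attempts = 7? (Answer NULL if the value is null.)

Tom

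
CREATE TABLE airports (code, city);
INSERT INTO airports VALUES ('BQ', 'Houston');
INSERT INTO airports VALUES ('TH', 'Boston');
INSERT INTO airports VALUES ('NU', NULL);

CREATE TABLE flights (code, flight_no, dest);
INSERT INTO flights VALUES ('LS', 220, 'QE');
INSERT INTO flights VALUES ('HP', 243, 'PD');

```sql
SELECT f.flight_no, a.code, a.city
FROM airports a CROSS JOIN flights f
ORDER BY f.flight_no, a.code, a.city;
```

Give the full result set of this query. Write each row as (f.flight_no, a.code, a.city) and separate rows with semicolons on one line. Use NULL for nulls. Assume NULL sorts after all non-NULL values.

CROSS JOIN pairs every row of `airports` with every row of `flights`: 3 × 2 = 6 rows.
After projecting and ordering:
f.flight_no | a.code | a.city
220 | BQ | Houston
220 | NU | NULL
220 | TH | Boston
243 | BQ | Houston
243 | NU | NULL
243 | TH | Boston

(220, BQ, Houston); (220, NU, NULL); (220, TH, Boston); (243, BQ, Houston); (243, NU, NULL); (243, TH, Boston)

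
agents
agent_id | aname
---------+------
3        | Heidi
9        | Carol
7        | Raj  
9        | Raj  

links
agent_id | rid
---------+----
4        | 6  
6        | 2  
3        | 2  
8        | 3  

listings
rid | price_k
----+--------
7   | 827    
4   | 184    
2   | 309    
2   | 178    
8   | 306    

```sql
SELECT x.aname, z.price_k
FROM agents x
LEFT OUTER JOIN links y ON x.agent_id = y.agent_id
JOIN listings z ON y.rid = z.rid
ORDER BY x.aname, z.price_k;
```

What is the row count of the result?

2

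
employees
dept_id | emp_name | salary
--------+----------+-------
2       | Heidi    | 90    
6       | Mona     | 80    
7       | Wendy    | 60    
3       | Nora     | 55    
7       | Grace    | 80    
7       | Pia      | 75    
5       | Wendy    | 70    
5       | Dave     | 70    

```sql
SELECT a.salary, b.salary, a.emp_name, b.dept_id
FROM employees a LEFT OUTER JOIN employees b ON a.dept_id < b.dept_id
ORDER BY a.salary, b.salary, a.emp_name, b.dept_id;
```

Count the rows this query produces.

27

LEFT JOIN keeps every row from `employees a`; unmatched rows get NULL for `employees b`'s columns.
Matching on a.dept_id < b.dept_id.
- dept_id=2: 7 matching b row(s), so 7 row(s) emitted.
- dept_id=6: 3 matching b row(s), so 3 row(s) emitted.
- dept_id=7: no b row matches, row kept with b columns NULL.
- dept_id=3: 6 matching b row(s), so 6 row(s) emitted.
- dept_id=7: no b row matches, row kept with b columns NULL.
- dept_id=7: no b row matches, row kept with b columns NULL.
- dept_id=5: 4 matching b row(s), so 4 row(s) emitted.
- dept_id=5: 4 matching b row(s), so 4 row(s) emitted.
Total: 24 matched + 3 padded = 27 rows.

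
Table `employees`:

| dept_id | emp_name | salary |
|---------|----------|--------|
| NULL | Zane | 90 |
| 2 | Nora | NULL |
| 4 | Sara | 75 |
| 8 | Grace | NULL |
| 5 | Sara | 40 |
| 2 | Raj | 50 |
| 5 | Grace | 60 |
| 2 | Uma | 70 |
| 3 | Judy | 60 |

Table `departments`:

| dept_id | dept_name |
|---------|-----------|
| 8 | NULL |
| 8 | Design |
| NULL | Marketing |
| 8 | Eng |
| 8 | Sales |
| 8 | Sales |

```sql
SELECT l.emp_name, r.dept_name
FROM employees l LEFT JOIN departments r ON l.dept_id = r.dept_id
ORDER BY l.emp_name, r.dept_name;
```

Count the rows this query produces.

LEFT JOIN keeps every row from `employees`; unmatched rows get NULL for `departments`'s columns.
Matching on l.dept_id = r.dept_id. A NULL in a compared column never satisfies the condition.
Matched pairs: 5; unmatched l rows kept: 8.
Total: 5 matched + 8 padded = 13 rows.

13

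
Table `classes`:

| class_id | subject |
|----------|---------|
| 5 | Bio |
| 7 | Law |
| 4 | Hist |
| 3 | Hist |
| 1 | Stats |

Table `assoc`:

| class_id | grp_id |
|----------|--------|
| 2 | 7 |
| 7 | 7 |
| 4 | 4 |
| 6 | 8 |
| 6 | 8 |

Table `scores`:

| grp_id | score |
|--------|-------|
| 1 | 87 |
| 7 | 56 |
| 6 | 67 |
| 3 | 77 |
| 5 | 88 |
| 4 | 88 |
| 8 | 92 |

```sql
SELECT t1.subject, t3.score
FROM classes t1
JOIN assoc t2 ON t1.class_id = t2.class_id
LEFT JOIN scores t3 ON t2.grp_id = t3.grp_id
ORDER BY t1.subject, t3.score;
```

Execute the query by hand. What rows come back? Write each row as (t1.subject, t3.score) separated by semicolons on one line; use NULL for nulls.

(Hist, 88); (Law, 56)

Evaluate left to right. First `classes t1 INNER JOIN assoc t2` on class_id: 2 row(s).
Then LEFT JOIN `scores t3` on grp_id: each of those 2 rows is kept; rows whose t2.grp_id has no match in t3 get NULL for t3's columns.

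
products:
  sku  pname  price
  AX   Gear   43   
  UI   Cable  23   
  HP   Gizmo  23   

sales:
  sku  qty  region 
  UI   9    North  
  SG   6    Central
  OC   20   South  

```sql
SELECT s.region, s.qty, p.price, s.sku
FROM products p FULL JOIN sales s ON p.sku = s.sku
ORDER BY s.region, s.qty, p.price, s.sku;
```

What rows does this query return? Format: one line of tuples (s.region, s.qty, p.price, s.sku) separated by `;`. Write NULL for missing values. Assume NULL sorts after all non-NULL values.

FULL OUTER JOIN keeps every row from both sides; unmatched rows get NULL for the other side's columns.
Matching on p.sku = s.sku.
Matched pairs: 1; unmatched p rows kept: 2; unmatched s rows kept: 2.

(Central, 6, NULL, SG); (North, 9, 23, UI); (South, 20, NULL, OC); (NULL, NULL, 23, NULL); (NULL, NULL, 43, NULL)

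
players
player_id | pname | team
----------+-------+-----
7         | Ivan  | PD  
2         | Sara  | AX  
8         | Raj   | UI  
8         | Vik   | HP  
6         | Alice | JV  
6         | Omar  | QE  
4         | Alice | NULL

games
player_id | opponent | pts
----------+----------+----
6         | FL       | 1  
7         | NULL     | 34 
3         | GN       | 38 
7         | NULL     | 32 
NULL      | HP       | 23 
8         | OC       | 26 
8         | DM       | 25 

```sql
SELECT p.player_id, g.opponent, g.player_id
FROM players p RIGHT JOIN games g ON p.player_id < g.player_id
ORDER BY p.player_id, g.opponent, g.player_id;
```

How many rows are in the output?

22

RIGHT JOIN keeps every row from `games`; unmatched rows get NULL for `players`'s columns.
Matching on p.player_id < g.player_id. A NULL in a compared column never satisfies the condition.
- player_id=7: 2 matching g row(s), so 2 row(s) emitted.
- player_id=2: 6 matching g row(s), so 6 row(s) emitted.
- player_id=8: no matching g row.
- player_id=8: no matching g row.
- player_id=6: 4 matching g row(s), so 4 row(s) emitted.
- player_id=6: 4 matching g row(s), so 4 row(s) emitted.
- player_id=4: 5 matching g row(s), so 5 row(s) emitted.
- plus 1 unmatched g row(s), each kept with NULL p columns.
Total: 21 matched + 1 padded = 22 rows.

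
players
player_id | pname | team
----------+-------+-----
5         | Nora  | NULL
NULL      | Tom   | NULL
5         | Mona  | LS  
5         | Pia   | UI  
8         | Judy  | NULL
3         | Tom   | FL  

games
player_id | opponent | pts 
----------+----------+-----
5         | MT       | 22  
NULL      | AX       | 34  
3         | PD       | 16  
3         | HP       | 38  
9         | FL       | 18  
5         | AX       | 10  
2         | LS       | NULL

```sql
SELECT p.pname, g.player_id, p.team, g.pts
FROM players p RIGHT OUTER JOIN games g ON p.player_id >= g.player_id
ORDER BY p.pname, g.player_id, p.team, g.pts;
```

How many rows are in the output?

RIGHT JOIN keeps every row from `games`; unmatched rows get NULL for `players`'s columns.
Matching on p.player_id >= g.player_id. A NULL in a compared column never satisfies the condition.
Matched pairs: 23; unmatched g rows kept: 2.
Total: 23 matched + 2 padded = 25 rows.

25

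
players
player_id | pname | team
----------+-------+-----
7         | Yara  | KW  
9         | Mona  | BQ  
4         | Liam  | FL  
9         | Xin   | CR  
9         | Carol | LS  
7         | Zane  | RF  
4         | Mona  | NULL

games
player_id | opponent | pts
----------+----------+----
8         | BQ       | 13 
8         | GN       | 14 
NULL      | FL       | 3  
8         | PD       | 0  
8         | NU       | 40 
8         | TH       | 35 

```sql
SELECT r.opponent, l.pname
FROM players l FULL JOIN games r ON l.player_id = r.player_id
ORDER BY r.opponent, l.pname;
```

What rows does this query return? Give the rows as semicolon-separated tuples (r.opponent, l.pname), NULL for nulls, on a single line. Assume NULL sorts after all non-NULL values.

(BQ, NULL); (FL, NULL); (GN, NULL); (NU, NULL); (PD, NULL); (TH, NULL); (NULL, Carol); (NULL, Liam); (NULL, Mona); (NULL, Mona); (NULL, Xin); (NULL, Yara); (NULL, Zane)

FULL OUTER JOIN keeps every row from both sides; unmatched rows get NULL for the other side's columns.
Matching on l.player_id = r.player_id. A NULL in a compared column never satisfies the condition.
Matched pairs: 0; unmatched l rows kept: 7; unmatched r rows kept: 6.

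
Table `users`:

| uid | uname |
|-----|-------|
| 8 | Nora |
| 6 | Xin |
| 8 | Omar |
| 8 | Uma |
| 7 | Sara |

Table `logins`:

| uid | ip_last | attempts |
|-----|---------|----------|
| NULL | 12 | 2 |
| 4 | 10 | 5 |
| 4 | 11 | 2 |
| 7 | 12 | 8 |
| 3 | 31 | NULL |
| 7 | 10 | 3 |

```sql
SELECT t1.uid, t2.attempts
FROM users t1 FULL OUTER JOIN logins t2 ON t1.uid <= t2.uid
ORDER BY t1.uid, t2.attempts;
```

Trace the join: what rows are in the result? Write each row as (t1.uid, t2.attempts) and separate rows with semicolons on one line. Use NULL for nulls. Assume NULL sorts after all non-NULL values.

FULL OUTER JOIN keeps every row from both sides; unmatched rows get NULL for the other side's columns.
Matching on t1.uid <= t2.uid. A NULL in a compared column never satisfies the condition.
- t1[0] uid=8 → no match; kept with NULLs on the t2 side.
- t1[1] uid=6 → 2 match(es) in t2 → 2 row(s).
- t1[2] uid=8 → no match; kept with NULLs on the t2 side.
- t1[3] uid=8 → no match; kept with NULLs on the t2 side.
- t1[4] uid=7 → 2 match(es) in t2 → 2 row(s).
- 4 row(s) from t2 found no t1 partner → padded with NULL.

(6, 3); (6, 8); (7, 3); (7, 8); (8, NULL); (8, NULL); (8, NULL); (NULL, 2); (NULL, 2); (NULL, 5); (NULL, NULL)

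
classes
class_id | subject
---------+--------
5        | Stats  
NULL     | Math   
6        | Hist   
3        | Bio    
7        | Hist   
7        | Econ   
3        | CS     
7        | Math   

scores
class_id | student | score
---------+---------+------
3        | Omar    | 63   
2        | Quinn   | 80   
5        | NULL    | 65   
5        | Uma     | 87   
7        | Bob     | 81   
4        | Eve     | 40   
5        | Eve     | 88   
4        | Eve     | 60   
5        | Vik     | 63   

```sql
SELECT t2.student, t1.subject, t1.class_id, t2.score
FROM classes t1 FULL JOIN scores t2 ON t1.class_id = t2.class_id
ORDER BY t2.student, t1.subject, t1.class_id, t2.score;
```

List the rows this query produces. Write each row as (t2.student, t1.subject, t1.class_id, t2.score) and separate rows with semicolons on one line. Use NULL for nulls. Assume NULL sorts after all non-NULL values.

FULL OUTER JOIN keeps every row from both sides; unmatched rows get NULL for the other side's columns.
Matching on t1.class_id = t2.class_id. A NULL in a compared column never satisfies the condition.
- t1[0] class_id=5 → 4 match(es) in t2 → 4 row(s).
- t1[1] class_id=NULL → no match; kept with NULLs on the t2 side.
- t1[2] class_id=6 → no match; kept with NULLs on the t2 side.
- t1[3] class_id=3 → 1 match(es) in t2 → 1 row(s).
- t1[4] class_id=7 → 1 match(es) in t2 → 1 row(s).
- t1[5] class_id=7 → 1 match(es) in t2 → 1 row(s).
- t1[6] class_id=3 → 1 match(es) in t2 → 1 row(s).
- t1[7] class_id=7 → 1 match(es) in t2 → 1 row(s).
- 3 row(s) from t2 found no t1 partner → padded with NULL.

(Bob, Econ, 7, 81); (Bob, Hist, 7, 81); (Bob, Math, 7, 81); (Eve, Stats, 5, 88); (Eve, NULL, NULL, 40); (Eve, NULL, NULL, 60); (Omar, Bio, 3, 63); (Omar, CS, 3, 63); (Quinn, NULL, NULL, 80); (Uma, Stats, 5, 87); (Vik, Stats, 5, 63); (NULL, Hist, 6, NULL); (NULL, Math, NULL, NULL); (NULL, Stats, 5, 65)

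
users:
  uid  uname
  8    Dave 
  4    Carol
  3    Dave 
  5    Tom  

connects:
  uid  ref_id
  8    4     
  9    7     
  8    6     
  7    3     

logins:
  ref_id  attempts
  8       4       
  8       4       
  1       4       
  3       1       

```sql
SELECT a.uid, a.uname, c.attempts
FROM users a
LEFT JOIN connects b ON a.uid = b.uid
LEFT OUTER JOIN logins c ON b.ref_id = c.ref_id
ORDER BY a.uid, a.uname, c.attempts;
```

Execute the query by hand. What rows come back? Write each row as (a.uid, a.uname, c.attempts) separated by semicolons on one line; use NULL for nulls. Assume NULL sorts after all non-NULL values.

(3, Dave, NULL); (4, Carol, NULL); (5, Tom, NULL); (8, Dave, NULL); (8, Dave, NULL)

Joins associate left-to-right: users LEFT JOIN connects on uid gives 5 intermediate row(s).
Then LEFT JOIN `logins c` on ref_id: each of those 5 rows is kept; rows whose b.ref_id has no match in c get NULL for c's columns.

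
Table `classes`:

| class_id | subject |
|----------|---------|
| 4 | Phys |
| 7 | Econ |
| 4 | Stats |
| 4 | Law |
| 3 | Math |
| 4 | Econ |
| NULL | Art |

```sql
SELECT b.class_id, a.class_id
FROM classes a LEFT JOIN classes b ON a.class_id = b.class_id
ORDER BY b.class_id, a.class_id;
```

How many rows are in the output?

LEFT JOIN keeps every row from `classes a`; unmatched rows get NULL for `classes b`'s columns.
Matching on a.class_id = b.class_id. A NULL in a compared column never satisfies the condition.
- a[0] class_id=4 → 4 match(es) in b → 4 row(s).
- a[1] class_id=7 → 1 match(es) in b → 1 row(s).
- a[2] class_id=4 → 4 match(es) in b → 4 row(s).
- a[3] class_id=4 → 4 match(es) in b → 4 row(s).
- a[4] class_id=3 → 1 match(es) in b → 1 row(s).
- a[5] class_id=4 → 4 match(es) in b → 4 row(s).
- a[6] class_id=NULL → no match; kept with NULLs on the b side.
Total: 18 matched + 1 padded = 19 rows.

19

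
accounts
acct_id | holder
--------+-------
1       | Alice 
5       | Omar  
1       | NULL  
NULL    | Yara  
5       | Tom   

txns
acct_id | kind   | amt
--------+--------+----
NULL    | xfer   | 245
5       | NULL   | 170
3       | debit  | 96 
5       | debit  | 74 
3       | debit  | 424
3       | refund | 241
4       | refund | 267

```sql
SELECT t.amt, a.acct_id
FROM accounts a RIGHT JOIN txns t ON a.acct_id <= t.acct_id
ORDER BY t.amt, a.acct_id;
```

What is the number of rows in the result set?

17

RIGHT JOIN keeps every row from `txns`; unmatched rows get NULL for `accounts`'s columns.
Matching on a.acct_id <= t.acct_id. A NULL in a compared column never satisfies the condition.
- a (acct_id=1) pairs with 6 row(s) of t.
- a (acct_id=5) pairs with 2 row(s) of t.
- a (acct_id=1) pairs with 6 row(s) of t.
- a (acct_id=NULL) has no partner in t.
- a (acct_id=5) pairs with 2 row(s) of t.
- 1 t row(s) had no a match → kept, a columns NULL.
Total: 16 matched + 1 padded = 17 rows.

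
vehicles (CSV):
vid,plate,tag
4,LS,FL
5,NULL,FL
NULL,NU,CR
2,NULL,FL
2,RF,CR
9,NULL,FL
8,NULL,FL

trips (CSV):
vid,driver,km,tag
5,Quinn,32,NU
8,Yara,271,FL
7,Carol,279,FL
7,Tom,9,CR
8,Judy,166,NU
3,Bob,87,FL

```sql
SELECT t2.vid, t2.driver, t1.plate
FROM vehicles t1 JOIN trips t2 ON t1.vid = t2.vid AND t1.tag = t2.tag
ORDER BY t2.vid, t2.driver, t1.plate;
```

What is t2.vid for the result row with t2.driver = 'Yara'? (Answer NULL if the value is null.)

INNER JOIN keeps only pairs where the ON condition holds.
Matching on t1.vid = t2.vid AND t1.tag = t2.tag. A NULL in a compared column never satisfies the condition.
- t1 (vid=4, tag=FL) has no partner → excluded.
- t1 (vid=5, tag=FL) has no partner → excluded.
- t1 (vid=NULL, tag=CR) has no partner → excluded.
- t1 (vid=2, tag=FL) has no partner → excluded.
- t1 (vid=2, tag=CR) has no partner → excluded.
- t1 (vid=9, tag=FL) has no partner → excluded.
- t1 (vid=8, tag=FL) pairs with 1 row(s) of t2.

8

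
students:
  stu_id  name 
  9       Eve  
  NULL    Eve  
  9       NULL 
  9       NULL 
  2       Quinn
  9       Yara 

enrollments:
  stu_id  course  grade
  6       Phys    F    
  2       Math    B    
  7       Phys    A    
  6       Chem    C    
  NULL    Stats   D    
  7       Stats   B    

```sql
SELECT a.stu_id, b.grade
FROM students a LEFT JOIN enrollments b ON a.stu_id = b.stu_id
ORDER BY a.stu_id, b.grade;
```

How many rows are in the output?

LEFT JOIN keeps every row from `students`; unmatched rows get NULL for `enrollments`'s columns.
Matching on a.stu_id = b.stu_id. A NULL in a compared column never satisfies the condition.
- a row (stu_id=9): no match → kept, b columns NULL.
- a row (stu_id=NULL): no match → kept, b columns NULL.
- a row (stu_id=9): no match → kept, b columns NULL.
- a row (stu_id=9): no match → kept, b columns NULL.
- a row (stu_id=2): matches 1 b row(s) → 1 output row(s).
- a row (stu_id=9): no match → kept, b columns NULL.
Total: 1 matched + 5 padded = 6 rows.

6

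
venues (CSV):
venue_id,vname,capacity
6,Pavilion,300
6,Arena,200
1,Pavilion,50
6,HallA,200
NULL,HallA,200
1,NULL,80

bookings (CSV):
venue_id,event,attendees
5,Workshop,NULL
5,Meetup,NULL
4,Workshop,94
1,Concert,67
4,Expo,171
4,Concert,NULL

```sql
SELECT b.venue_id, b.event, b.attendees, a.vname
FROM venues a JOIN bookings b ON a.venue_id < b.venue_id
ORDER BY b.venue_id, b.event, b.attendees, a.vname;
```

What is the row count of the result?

10

INNER JOIN keeps only pairs where the ON condition holds.
Matching on a.venue_id < b.venue_id. A NULL in a compared column never satisfies the condition.
Matched pairs: 10.
Total: 10 rows.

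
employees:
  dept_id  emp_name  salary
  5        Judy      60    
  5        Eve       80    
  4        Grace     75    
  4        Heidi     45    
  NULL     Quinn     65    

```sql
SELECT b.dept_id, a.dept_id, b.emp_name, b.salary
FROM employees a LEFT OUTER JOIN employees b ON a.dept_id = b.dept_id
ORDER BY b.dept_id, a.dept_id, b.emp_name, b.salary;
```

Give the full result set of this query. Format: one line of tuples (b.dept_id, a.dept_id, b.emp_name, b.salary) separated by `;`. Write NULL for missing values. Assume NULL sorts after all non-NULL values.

LEFT JOIN keeps every row from `employees a`; unmatched rows get NULL for `employees b`'s columns.
Matching on a.dept_id = b.dept_id. A NULL in a compared column never satisfies the condition.
Matched pairs: 8; unmatched a rows kept: 1.

(4, 4, Grace, 75); (4, 4, Grace, 75); (4, 4, Heidi, 45); (4, 4, Heidi, 45); (5, 5, Eve, 80); (5, 5, Eve, 80); (5, 5, Judy, 60); (5, 5, Judy, 60); (NULL, NULL, NULL, NULL)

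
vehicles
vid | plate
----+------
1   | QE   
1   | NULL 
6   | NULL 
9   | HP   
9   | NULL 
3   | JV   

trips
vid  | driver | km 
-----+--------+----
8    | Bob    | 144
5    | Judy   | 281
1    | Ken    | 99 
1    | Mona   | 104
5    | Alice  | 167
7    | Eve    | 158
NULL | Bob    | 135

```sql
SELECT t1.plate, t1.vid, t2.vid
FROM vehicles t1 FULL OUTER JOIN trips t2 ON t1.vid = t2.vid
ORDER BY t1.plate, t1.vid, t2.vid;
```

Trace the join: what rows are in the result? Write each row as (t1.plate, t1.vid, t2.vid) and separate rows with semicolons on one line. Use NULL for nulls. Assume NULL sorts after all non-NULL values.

FULL OUTER JOIN keeps every row from both sides; unmatched rows get NULL for the other side's columns.
Matching on t1.vid = t2.vid. A NULL in a compared column never satisfies the condition.
- vid=1: 2 matching t2 row(s), so 2 row(s) emitted.
- vid=1: 2 matching t2 row(s), so 2 row(s) emitted.
- vid=6: no t2 row matches, row kept with t2 columns NULL.
- vid=9: no t2 row matches, row kept with t2 columns NULL.
- vid=9: no t2 row matches, row kept with t2 columns NULL.
- vid=3: no t2 row matches, row kept with t2 columns NULL.
- 5 row(s) from t2 found no t1 partner → padded with NULL.

(HP, 9, NULL); (JV, 3, NULL); (QE, 1, 1); (QE, 1, 1); (NULL, 1, 1); (NULL, 1, 1); (NULL, 6, NULL); (NULL, 9, NULL); (NULL, NULL, 5); (NULL, NULL, 5); (NULL, NULL, 7); (NULL, NULL, 8); (NULL, NULL, NULL)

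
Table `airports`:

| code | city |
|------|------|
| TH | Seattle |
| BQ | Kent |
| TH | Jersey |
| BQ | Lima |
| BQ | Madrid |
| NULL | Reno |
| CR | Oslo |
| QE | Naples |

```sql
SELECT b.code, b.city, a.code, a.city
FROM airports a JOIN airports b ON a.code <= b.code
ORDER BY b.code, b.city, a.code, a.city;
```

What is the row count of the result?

32

INNER JOIN keeps only pairs where the ON condition holds.
Matching on a.code <= b.code. A NULL in a compared column never satisfies the condition.
Matched pairs: 32.
Total: 32 rows.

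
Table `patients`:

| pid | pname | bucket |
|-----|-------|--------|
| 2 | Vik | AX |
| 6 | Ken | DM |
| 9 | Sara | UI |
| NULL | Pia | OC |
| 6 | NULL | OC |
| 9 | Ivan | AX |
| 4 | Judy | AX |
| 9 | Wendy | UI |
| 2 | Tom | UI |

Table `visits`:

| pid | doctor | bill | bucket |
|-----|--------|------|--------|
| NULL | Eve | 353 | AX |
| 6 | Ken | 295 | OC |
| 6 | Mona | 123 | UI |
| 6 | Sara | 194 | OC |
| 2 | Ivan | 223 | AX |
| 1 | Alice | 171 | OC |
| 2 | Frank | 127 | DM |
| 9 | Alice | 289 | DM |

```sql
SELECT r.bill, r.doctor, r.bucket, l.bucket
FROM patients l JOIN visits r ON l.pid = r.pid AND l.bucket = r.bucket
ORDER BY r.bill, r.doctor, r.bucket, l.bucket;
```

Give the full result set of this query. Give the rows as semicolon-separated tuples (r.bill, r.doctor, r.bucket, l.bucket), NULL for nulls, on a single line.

INNER JOIN keeps only pairs where the ON condition holds.
Matching on l.pid = r.pid AND l.bucket = r.bucket. A NULL in a compared column never satisfies the condition.
- l row (pid=2, bucket=AX): matches 1 r row(s) → 1 output row(s).
- l row (pid=6, bucket=DM): no match → dropped.
- l row (pid=9, bucket=UI): no match → dropped.
- l row (pid=NULL, bucket=OC): no match → dropped.
- l row (pid=6, bucket=OC): matches 2 r row(s) → 2 output row(s).
- l row (pid=9, bucket=AX): no match → dropped.
- l row (pid=4, bucket=AX): no match → dropped.
- l row (pid=9, bucket=UI): no match → dropped.
- l row (pid=2, bucket=UI): no match → dropped.
After projecting and ordering:
r.bill | r.doctor | r.bucket | l.bucket
194 | Sara | OC | OC
223 | Ivan | AX | AX
295 | Ken | OC | OC

(194, Sara, OC, OC); (223, Ivan, AX, AX); (295, Ken, OC, OC)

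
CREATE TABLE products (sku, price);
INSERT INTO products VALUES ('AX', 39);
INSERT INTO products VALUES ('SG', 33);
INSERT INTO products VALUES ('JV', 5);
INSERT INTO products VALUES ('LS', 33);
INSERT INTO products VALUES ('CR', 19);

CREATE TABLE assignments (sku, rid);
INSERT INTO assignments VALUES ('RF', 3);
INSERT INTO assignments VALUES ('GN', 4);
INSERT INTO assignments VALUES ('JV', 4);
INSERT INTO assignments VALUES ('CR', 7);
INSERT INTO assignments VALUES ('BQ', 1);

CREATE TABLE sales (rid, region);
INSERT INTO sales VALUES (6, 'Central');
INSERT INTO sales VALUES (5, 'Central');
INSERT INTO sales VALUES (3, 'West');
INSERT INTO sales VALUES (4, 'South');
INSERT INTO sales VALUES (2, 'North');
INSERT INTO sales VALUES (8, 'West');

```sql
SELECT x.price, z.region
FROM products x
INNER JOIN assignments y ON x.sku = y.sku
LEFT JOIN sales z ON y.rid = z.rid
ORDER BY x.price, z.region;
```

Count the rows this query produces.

2

Evaluate left to right. First `products x INNER JOIN assignments y` on sku: 2 row(s).
Then LEFT JOIN `sales z` on rid: each of those 2 rows is kept; rows whose y.rid has no match in z get NULL for z's columns.
Result: 2 row(s).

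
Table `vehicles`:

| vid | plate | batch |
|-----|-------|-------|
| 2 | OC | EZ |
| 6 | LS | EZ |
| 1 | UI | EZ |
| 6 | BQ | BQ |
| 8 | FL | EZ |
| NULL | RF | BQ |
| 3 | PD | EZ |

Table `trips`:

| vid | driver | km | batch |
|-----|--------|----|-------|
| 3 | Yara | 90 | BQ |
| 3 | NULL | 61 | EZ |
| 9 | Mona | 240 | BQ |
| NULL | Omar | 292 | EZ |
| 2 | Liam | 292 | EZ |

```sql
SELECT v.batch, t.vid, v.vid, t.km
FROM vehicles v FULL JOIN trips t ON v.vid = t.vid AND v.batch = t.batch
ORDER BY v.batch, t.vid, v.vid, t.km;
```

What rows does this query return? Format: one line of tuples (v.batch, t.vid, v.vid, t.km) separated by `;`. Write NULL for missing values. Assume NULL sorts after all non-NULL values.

FULL OUTER JOIN keeps every row from both sides; unmatched rows get NULL for the other side's columns.
Matching on v.vid = t.vid AND v.batch = t.batch. A NULL in a compared column never satisfies the condition.
- v[0] vid=2, batch=EZ → 1 match(es) in t → 1 row(s).
- v[1] vid=6, batch=EZ → no match; kept with NULLs on the t side.
- v[2] vid=1, batch=EZ → no match; kept with NULLs on the t side.
- v[3] vid=6, batch=BQ → no match; kept with NULLs on the t side.
- v[4] vid=8, batch=EZ → no match; kept with NULLs on the t side.
- v[5] vid=NULL, batch=BQ → no match; kept with NULLs on the t side.
- v[6] vid=3, batch=EZ → 1 match(es) in t → 1 row(s).
- plus 3 unmatched t row(s), each kept with NULL v columns.
After projecting and ordering:
v.batch | t.vid | v.vid | t.km
BQ | NULL | 6 | NULL
BQ | NULL | NULL | NULL
EZ | 2 | 2 | 292
EZ | 3 | 3 | 61
EZ | NULL | 1 | NULL
EZ | NULL | 6 | NULL
EZ | NULL | 8 | NULL
NULL | 3 | NULL | 90
NULL | 9 | NULL | 240
NULL | NULL | NULL | 292

(BQ, NULL, 6, NULL); (BQ, NULL, NULL, NULL); (EZ, 2, 2, 292); (EZ, 3, 3, 61); (EZ, NULL, 1, NULL); (EZ, NULL, 6, NULL); (EZ, NULL, 8, NULL); (NULL, 3, NULL, 90); (NULL, 9, NULL, 240); (NULL, NULL, NULL, 292)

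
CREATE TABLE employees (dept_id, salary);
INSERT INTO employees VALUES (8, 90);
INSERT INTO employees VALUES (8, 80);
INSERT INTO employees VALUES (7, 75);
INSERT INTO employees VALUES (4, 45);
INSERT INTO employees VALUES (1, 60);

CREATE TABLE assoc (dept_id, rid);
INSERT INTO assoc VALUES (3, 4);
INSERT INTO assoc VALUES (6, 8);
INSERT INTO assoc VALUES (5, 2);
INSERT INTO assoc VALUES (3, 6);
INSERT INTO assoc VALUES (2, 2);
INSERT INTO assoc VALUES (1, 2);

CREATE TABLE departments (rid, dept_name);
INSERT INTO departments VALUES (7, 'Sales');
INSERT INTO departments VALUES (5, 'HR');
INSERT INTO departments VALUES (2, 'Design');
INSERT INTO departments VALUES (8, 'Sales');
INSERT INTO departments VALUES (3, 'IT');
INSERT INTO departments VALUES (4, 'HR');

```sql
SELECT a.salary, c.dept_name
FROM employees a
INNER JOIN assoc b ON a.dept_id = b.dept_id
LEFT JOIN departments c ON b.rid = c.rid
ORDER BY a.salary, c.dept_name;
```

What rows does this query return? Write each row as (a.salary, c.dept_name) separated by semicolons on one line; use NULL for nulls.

(60, Design)

Joins associate left-to-right: employees INNER JOIN assoc on dept_id gives 1 intermediate row(s).
Then LEFT JOIN `departments c` on rid: each of those 1 rows is kept; rows whose b.rid has no match in c get NULL for c's columns.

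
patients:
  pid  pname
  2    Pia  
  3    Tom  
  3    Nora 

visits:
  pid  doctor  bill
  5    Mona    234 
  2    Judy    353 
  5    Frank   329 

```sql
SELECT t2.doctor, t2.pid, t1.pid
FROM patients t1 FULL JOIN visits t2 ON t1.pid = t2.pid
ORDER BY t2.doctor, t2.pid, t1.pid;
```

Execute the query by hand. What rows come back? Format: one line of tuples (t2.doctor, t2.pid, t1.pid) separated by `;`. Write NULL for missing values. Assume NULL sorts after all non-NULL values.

FULL OUTER JOIN keeps every row from both sides; unmatched rows get NULL for the other side's columns.
Matching on t1.pid = t2.pid.
- t1 row (pid=2): matches 1 t2 row(s) → 1 output row(s).
- t1 row (pid=3): no match → kept, t2 columns NULL.
- t1 row (pid=3): no match → kept, t2 columns NULL.
- plus 2 unmatched t2 row(s), each kept with NULL t1 columns.
After projecting and ordering:
t2.doctor | t2.pid | t1.pid
Frank | 5 | NULL
Judy | 2 | 2
Mona | 5 | NULL
NULL | NULL | 3
NULL | NULL | 3

(Frank, 5, NULL); (Judy, 2, 2); (Mona, 5, NULL); (NULL, NULL, 3); (NULL, NULL, 3)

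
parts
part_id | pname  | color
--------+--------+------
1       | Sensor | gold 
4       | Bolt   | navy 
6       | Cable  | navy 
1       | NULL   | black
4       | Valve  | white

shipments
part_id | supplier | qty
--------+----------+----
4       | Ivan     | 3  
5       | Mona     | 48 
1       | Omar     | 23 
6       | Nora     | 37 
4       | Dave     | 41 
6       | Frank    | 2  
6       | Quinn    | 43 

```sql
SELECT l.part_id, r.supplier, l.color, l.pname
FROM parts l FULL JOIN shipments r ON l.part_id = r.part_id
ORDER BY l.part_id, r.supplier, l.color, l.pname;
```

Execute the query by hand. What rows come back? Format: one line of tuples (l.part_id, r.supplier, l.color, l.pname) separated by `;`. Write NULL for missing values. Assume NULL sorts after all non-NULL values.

FULL OUTER JOIN keeps every row from both sides; unmatched rows get NULL for the other side's columns.
Matching on l.part_id = r.part_id.
Matched pairs: 9; unmatched l rows kept: 0; unmatched r rows kept: 1.

(1, Omar, black, NULL); (1, Omar, gold, Sensor); (4, Dave, navy, Bolt); (4, Dave, white, Valve); (4, Ivan, navy, Bolt); (4, Ivan, white, Valve); (6, Frank, navy, Cable); (6, Nora, navy, Cable); (6, Quinn, navy, Cable); (NULL, Mona, NULL, NULL)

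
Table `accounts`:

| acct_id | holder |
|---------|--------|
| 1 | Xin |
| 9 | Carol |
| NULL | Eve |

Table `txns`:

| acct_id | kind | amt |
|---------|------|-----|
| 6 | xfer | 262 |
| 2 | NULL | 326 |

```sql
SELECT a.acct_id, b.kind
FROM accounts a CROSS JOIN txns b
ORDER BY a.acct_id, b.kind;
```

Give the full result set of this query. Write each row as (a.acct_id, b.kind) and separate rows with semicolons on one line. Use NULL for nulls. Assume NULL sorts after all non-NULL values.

(1, xfer); (1, NULL); (9, xfer); (9, NULL); (NULL, xfer); (NULL, NULL)

CROSS JOIN pairs every row of `accounts` with every row of `txns`: 3 × 2 = 6 rows.
After projecting and ordering:
a.acct_id | b.kind
1 | xfer
1 | NULL
9 | xfer
9 | NULL
NULL | xfer
NULL | NULL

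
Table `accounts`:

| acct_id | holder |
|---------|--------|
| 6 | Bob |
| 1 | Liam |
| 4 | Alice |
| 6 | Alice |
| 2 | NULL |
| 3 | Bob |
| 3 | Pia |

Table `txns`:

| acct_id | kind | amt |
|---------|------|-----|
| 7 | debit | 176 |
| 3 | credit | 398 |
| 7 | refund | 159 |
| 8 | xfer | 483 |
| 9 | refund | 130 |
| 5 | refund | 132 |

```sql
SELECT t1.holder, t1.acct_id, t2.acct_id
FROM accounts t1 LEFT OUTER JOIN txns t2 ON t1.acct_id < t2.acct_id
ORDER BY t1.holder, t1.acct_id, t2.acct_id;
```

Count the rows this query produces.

35

LEFT JOIN keeps every row from `accounts`; unmatched rows get NULL for `txns`'s columns.
Matching on t1.acct_id < t2.acct_id.
- acct_id=6: 4 matching t2 row(s), so 4 row(s) emitted.
- acct_id=1: 6 matching t2 row(s), so 6 row(s) emitted.
- acct_id=4: 5 matching t2 row(s), so 5 row(s) emitted.
- acct_id=6: 4 matching t2 row(s), so 4 row(s) emitted.
- acct_id=2: 6 matching t2 row(s), so 6 row(s) emitted.
- acct_id=3: 5 matching t2 row(s), so 5 row(s) emitted.
- acct_id=3: 5 matching t2 row(s), so 5 row(s) emitted.
Total: 35 rows.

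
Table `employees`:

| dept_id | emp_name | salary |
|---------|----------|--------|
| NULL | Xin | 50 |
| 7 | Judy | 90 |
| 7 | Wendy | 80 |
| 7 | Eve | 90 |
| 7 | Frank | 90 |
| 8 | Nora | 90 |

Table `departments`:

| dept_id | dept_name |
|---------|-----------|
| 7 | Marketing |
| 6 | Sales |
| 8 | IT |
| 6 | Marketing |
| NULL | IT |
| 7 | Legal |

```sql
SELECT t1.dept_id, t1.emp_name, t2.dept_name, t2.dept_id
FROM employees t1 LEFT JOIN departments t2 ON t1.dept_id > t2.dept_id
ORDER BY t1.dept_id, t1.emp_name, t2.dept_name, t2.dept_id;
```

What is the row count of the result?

LEFT JOIN keeps every row from `employees`; unmatched rows get NULL for `departments`'s columns.
Matching on t1.dept_id > t2.dept_id. A NULL in a compared column never satisfies the condition.
Matched pairs: 12; unmatched t1 rows kept: 1.
Total: 12 matched + 1 padded = 13 rows.

13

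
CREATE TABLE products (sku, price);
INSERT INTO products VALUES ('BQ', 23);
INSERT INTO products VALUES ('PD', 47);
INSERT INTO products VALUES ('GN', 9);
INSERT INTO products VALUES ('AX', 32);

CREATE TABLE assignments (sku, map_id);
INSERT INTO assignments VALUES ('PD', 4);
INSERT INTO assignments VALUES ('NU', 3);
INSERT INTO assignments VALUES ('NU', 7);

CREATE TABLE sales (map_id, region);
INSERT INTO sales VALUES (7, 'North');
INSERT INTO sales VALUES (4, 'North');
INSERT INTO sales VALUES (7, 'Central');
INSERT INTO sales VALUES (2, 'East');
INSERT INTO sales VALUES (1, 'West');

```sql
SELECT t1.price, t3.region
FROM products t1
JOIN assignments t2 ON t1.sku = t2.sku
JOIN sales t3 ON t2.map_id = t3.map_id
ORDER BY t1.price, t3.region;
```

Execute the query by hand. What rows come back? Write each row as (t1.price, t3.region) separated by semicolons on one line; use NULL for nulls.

Evaluate left to right. First `products t1 INNER JOIN assignments t2` on sku: 1 row(s).
Then INNER JOIN `sales t3` on map_id: keep only rows whose t2.map_id appears in t3.

(47, North)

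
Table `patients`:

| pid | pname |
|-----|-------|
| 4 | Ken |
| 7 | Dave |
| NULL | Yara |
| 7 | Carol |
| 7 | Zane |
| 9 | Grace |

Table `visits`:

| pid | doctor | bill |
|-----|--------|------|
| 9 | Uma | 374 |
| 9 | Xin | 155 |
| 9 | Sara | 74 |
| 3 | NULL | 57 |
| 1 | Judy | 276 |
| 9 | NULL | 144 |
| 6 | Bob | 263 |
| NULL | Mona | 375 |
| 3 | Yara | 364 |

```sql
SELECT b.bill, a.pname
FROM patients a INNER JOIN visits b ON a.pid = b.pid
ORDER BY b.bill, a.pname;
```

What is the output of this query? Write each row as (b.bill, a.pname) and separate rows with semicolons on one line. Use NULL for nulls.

(74, Grace); (144, Grace); (155, Grace); (374, Grace)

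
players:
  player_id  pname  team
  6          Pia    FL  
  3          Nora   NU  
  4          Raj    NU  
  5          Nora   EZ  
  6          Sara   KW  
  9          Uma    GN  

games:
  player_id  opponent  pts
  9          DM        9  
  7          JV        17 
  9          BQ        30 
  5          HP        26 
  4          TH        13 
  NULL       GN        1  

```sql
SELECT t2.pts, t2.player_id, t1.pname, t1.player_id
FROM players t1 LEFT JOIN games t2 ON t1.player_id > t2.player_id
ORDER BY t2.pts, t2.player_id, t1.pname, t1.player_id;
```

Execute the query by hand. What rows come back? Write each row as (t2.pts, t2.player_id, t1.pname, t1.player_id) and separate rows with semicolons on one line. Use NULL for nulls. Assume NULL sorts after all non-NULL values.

LEFT JOIN keeps every row from `players`; unmatched rows get NULL for `games`'s columns.
Matching on t1.player_id > t2.player_id. A NULL in a compared column never satisfies the condition.
- t1 row (player_id=6): matches 2 t2 row(s) → 2 output row(s).
- t1 row (player_id=3): no match → kept, t2 columns NULL.
- t1 row (player_id=4): no match → kept, t2 columns NULL.
- t1 row (player_id=5): matches 1 t2 row(s) → 1 output row(s).
- t1 row (player_id=6): matches 2 t2 row(s) → 2 output row(s).
- t1 row (player_id=9): matches 3 t2 row(s) → 3 output row(s).
After projecting and ordering:
t2.pts | t2.player_id | t1.pname | t1.player_id
13 | 4 | Nora | 5
13 | 4 | Pia | 6
13 | 4 | Sara | 6
13 | 4 | Uma | 9
17 | 7 | Uma | 9
26 | 5 | Pia | 6
26 | 5 | Sara | 6
26 | 5 | Uma | 9
NULL | NULL | Nora | 3
NULL | NULL | Raj | 4

(13, 4, Nora, 5); (13, 4, Pia, 6); (13, 4, Sara, 6); (13, 4, Uma, 9); (17, 7, Uma, 9); (26, 5, Pia, 6); (26, 5, Sara, 6); (26, 5, Uma, 9); (NULL, NULL, Nora, 3); (NULL, NULL, Raj, 4)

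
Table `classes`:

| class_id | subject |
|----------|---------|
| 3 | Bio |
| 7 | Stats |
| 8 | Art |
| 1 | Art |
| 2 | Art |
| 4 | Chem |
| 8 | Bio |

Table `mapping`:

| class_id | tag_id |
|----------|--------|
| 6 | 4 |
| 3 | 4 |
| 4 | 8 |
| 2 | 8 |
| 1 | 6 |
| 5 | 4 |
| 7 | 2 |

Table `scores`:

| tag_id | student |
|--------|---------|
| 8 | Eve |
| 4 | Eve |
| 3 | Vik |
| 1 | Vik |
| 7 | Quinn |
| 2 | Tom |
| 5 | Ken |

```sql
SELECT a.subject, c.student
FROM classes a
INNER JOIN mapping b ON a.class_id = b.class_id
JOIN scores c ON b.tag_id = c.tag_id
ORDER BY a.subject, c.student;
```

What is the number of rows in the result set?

4

Joins associate left-to-right: classes INNER JOIN mapping on class_id gives 5 intermediate row(s).
Then INNER JOIN `scores c` on tag_id: keep only rows whose b.tag_id appears in c.
Result: 4 row(s).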